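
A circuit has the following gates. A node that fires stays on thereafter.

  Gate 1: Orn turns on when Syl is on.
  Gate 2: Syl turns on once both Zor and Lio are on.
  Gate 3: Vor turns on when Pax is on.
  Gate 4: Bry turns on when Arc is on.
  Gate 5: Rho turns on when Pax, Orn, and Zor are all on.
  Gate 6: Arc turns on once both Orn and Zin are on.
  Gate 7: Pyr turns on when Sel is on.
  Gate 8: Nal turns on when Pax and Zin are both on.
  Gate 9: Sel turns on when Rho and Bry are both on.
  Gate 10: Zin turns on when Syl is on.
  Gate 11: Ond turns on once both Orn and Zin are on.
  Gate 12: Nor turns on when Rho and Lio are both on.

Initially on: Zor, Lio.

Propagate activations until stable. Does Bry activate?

Gate 2: Zor and Lio on → Syl on.
Syl is on, so Orn turns on (Gate 1).
Gate 10: Syl on → Zin on.
Gate 6: Orn and Zin on → Arc on.
Gate 4: Arc on → Bry on.

Yes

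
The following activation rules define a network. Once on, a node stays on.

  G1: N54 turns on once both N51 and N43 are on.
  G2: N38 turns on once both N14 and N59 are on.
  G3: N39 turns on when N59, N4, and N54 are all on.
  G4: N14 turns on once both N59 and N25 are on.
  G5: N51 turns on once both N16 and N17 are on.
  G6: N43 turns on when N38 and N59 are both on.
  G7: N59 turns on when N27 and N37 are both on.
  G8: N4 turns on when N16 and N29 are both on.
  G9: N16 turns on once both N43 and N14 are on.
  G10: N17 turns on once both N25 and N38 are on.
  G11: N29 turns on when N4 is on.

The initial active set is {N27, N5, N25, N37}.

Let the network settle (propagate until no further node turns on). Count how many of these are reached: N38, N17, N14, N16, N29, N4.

4

G7: N27 and N37 on → N59 on.
G4: N59 and N25 on → N14 on.
N14 and N59 are on, so N38 turns on (G2).
N25 and N38 are on, so N17 turns on (G10).
G6: N38 and N59 on → N43 on.
N43 and N14 are on, so N16 turns on (G9).
N38: reached.
N17: reached.
N14: reached.
N16: reached.
N29 would need N4 (G11), but N4 never turns on.
N4 would need N16 and N29 (G8), but N29 never turns on.
Reached: N38, N17, N14, and N16 — 4 of the 6.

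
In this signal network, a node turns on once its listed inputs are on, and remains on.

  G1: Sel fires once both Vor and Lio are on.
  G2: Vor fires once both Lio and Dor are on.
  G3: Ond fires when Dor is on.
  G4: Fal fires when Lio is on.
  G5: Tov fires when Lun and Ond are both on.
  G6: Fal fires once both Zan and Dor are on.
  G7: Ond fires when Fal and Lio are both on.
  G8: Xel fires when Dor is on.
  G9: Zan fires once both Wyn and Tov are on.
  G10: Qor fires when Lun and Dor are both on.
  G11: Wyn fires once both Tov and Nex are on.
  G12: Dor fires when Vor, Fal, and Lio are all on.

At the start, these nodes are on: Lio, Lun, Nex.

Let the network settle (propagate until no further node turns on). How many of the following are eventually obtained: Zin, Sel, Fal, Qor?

G4: Lio on → Fal on.
No rule produces Zin, and it is not given.
Sel would need Vor and Lio (G1), but Vor never turns on.
Fal: reached.
Qor would need Lun and Dor (G10), but Dor never turns on.
Reached: Fal — 1 of the 4.

1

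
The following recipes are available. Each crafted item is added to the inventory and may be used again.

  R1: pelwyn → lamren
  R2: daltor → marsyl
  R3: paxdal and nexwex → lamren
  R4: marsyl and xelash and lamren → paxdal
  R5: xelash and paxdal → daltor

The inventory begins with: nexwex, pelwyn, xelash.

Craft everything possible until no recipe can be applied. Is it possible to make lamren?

pelwyn → lamren (R1).

Yes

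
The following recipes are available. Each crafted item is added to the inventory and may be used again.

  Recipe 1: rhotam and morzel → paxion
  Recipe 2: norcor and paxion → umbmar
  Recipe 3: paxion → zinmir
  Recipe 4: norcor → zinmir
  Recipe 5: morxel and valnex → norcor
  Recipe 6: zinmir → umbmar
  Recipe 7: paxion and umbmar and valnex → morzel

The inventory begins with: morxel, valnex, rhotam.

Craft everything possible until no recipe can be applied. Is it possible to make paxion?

No

paxion would need rhotam and morzel (Recipe 1), but morzel is never obtained.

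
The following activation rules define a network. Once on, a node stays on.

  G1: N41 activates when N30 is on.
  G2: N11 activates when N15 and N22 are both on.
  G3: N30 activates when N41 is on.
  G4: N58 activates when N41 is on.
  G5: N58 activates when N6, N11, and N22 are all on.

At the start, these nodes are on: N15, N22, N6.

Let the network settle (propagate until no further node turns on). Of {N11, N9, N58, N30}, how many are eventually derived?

N15 and N22 are on, so N11 activates (G2).
G5: N6, N11, and N22 on → N58 on.
N11: reached.
No rule produces N9, and it is not given.
N58: reached.
N30 would need N41 (G3), but N41 never turns on.
Reached: N11 and N58 — 2 of the 4.

2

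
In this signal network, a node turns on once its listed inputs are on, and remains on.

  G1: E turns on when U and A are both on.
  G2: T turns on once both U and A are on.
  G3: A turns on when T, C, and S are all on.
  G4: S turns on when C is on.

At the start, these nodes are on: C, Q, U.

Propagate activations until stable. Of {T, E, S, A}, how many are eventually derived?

G4: C on → S on.
T would need U and A (G2), but A never turns on.
E would need U and A (G1), but A never turns on.
S: reached.
A would need T, C, and S (G3), but T never turns on.
Reached: S — 1 of the 4.

1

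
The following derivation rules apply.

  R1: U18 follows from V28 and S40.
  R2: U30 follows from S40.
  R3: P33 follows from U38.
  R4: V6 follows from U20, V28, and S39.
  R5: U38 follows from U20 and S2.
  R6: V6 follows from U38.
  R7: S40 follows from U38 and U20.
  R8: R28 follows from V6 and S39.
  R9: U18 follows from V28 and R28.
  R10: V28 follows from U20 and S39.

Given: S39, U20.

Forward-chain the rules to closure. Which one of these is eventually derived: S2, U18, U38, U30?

From U20 and S39, R10 gives V28.
From U20, V28, and S39, R4 gives V6.
From V6 and S39, R8 gives R28.
From V28 and R28, R9 gives U18.
U30 would need S40 (R2), but S40 is never established. No rule produces S2, and it is not given. U38 would need U20 and S2 (R5), but S2 is never established.

U18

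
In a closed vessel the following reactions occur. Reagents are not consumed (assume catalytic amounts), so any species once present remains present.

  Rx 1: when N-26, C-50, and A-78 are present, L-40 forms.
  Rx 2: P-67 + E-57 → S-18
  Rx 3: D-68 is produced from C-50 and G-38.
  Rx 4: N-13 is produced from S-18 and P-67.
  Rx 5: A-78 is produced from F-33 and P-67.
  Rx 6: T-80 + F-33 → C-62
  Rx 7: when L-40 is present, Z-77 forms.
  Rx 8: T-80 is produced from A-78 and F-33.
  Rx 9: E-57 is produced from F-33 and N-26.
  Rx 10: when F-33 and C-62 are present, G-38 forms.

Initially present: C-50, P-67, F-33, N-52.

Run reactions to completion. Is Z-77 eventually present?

No

Z-77 would need L-40 (Rx 7), but L-40 never forms.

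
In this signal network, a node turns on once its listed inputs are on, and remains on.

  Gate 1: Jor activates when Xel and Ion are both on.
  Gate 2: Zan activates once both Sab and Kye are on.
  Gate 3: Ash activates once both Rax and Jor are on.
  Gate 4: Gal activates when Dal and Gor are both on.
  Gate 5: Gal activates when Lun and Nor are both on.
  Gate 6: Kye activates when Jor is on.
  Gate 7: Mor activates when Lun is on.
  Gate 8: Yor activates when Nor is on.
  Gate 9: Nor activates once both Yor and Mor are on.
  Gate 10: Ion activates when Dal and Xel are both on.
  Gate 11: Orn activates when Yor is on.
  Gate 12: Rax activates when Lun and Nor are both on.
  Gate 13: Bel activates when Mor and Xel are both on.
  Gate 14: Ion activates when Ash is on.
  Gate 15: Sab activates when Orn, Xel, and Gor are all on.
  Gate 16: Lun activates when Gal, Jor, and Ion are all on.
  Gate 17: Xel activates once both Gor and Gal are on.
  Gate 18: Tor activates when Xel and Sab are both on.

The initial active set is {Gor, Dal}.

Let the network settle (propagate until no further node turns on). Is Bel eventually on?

Dal and Gor are on, so Gal activates (Gate 4).
Gate 17: Gor and Gal on → Xel on.
Dal and Xel are on, so Ion activates (Gate 10).
Xel and Ion are on, so Jor activates (Gate 1).
Gate 16: Gal, Jor, and Ion on → Lun on.
Lun is on, so Mor activates (Gate 7).
Gate 13: Mor and Xel on → Bel on.

Yes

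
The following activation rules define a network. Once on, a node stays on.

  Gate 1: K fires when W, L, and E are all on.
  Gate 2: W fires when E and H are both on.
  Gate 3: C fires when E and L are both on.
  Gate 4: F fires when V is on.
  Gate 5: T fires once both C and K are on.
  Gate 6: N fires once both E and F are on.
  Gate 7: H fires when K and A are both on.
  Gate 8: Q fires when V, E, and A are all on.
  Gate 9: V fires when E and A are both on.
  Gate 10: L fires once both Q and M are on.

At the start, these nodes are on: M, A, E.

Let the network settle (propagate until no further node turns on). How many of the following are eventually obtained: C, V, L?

3

Gate 9: E and A on → V on.
Gate 8: V, E, and A on → Q on.
Gate 10: Q and M on → L on.
Gate 3: E and L on → C on.
C: reached.
V: reached.
L: reached.
All 3 are reached.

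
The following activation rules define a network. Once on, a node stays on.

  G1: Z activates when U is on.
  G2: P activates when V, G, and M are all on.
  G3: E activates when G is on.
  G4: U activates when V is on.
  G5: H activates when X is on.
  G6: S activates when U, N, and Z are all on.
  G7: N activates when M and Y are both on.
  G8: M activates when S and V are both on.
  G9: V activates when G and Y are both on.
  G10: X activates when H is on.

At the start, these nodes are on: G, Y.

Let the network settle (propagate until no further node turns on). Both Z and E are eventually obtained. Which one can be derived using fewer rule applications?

E

E: G is on, so E activates (G3). [1 rule application]
Z: G and Y are on, so V activates (G9). G4: V on → U on. U is on, so Z activates (G1). [3 rule applications]
E needs fewer.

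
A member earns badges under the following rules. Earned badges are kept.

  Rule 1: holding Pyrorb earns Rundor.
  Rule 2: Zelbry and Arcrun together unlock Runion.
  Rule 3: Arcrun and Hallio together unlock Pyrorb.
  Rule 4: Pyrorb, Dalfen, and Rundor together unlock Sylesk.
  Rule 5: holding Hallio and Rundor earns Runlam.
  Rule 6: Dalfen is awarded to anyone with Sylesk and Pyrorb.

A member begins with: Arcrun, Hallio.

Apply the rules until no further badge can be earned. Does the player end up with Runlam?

With Arcrun and Hallio, Pyrorb is earned (Rule 3).
With Pyrorb, Rundor is earned (Rule 1).
With Hallio and Rundor, Runlam is earned (Rule 5).

Yes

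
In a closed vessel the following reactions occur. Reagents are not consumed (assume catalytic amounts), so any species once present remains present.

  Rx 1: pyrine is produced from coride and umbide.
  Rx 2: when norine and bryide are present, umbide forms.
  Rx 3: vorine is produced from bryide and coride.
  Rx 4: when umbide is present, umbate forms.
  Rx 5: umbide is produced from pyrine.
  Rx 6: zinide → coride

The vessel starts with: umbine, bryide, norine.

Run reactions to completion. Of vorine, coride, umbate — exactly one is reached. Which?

umbate

norine and bryide present → umbide forms (Rx 2).
umbide present → umbate forms (Rx 4).
coride would need zinide (Rx 6), but zinide never forms. vorine would need bryide and coride (Rx 3), but coride never forms.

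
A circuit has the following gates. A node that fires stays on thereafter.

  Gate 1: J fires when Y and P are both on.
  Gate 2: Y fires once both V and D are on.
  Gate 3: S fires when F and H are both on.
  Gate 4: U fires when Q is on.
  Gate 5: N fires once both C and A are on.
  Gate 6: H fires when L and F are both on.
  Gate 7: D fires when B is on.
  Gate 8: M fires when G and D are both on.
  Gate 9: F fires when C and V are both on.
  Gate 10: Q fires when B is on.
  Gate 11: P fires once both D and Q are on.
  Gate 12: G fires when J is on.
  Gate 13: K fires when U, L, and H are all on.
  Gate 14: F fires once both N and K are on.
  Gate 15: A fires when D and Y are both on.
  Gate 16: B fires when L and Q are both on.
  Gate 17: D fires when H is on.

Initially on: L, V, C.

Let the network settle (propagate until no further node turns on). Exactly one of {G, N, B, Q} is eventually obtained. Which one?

C and V are on, so F fires (Gate 9).
L and F are on, so H fires (Gate 6).
Gate 17: H on → D on.
Gate 2: V and D on → Y on.
D and Y are on, so A fires (Gate 15).
Gate 5: C and A on → N on.
Q would need B (Gate 10), but B never turns on. B would need L and Q (Gate 16), but Q never turns on. G would need J (Gate 12), but J never turns on.

N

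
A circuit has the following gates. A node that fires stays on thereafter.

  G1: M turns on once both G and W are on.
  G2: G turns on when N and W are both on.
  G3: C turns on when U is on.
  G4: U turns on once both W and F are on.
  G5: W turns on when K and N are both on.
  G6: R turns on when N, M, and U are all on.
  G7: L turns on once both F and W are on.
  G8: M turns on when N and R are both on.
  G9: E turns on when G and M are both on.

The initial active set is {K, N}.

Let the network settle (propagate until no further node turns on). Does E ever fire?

Yes

K and N are on, so W turns on (G5).
N and W are on, so G turns on (G2).
G and W are on, so M turns on (G1).
G9: G and M on → E on.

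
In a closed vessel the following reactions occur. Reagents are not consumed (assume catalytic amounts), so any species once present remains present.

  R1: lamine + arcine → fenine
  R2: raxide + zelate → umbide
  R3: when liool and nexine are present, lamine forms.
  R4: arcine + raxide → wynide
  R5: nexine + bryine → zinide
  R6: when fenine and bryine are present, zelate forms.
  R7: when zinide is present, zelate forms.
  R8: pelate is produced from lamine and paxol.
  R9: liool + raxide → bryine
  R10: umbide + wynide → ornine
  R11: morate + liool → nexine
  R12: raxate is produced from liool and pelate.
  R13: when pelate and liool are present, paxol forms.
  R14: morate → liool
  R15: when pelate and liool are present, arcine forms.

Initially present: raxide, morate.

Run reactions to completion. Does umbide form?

morate present → liool forms (R14).
liool and raxide present → bryine forms (R9).
morate and liool present → nexine forms (R11).
nexine and bryine present → zinide forms (R5).
zinide present → zelate forms (R7).
raxide and zelate present → umbide forms (R2).

Yes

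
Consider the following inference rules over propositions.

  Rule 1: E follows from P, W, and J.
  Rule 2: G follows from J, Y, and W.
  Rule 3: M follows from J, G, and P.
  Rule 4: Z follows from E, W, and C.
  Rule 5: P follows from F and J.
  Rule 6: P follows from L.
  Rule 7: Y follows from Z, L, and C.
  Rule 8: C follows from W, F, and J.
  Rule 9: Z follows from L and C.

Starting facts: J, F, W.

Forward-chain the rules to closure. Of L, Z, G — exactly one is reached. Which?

Z

From W, F, and J, Rule 8 gives C.
F and J hold, so P follows (Rule 5).
From P, W, and J, Rule 1 gives E.
E, W, and C hold, so Z follows (Rule 4).
No rule produces L, and it is not given. G would need J, Y, and W (Rule 2), but Y is never established.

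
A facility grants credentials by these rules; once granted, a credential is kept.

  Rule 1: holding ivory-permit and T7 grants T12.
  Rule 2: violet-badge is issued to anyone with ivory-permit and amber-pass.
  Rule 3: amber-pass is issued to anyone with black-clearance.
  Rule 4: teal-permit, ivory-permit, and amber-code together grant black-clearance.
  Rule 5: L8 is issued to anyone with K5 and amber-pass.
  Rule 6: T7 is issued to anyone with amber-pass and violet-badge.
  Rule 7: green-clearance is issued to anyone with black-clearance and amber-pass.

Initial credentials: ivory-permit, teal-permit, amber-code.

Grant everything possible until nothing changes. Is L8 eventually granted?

L8 would need K5 and amber-pass (Rule 5), but K5 is never granted.

No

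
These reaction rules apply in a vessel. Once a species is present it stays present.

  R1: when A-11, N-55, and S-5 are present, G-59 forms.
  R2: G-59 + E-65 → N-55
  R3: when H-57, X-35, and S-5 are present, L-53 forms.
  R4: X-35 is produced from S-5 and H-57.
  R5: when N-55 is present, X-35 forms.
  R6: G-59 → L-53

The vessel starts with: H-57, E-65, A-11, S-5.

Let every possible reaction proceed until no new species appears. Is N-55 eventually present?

N-55 would need G-59 and E-65 (R2), but G-59 never forms.

No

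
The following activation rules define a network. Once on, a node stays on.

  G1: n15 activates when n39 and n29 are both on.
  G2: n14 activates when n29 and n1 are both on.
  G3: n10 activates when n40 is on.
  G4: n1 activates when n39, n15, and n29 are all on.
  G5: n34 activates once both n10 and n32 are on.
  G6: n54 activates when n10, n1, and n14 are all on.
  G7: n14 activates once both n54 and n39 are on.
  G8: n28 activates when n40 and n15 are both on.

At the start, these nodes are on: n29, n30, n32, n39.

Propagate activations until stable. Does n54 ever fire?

No

n54 would need n10, n1, and n14 (G6), but n10 never turns on.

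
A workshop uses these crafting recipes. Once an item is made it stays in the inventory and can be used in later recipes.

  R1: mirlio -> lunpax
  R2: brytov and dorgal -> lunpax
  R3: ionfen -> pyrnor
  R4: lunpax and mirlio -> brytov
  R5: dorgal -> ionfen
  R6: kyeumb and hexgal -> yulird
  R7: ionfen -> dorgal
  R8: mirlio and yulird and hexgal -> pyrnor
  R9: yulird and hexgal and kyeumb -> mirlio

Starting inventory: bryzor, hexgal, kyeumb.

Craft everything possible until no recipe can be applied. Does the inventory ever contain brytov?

kyeumb and hexgal -> yulird (R6).
yulird and hexgal and kyeumb -> mirlio (R9).
mirlio -> lunpax (R1).
lunpax and mirlio -> brytov (R4).

Yes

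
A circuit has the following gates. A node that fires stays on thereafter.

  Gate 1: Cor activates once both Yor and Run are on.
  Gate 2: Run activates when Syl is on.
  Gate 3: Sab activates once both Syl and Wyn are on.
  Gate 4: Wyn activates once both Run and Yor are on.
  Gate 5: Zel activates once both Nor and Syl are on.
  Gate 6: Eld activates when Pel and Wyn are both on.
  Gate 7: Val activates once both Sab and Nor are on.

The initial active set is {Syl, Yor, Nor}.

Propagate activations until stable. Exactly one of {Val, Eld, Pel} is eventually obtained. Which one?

Gate 2: Syl on → Run on.
Gate 4: Run and Yor on → Wyn on.
Syl and Wyn are on, so Sab activates (Gate 3).
Gate 7: Sab and Nor on → Val on.
Eld would need Pel and Wyn (Gate 6), but Pel never turns on. No rule produces Pel, and it is not given.

Val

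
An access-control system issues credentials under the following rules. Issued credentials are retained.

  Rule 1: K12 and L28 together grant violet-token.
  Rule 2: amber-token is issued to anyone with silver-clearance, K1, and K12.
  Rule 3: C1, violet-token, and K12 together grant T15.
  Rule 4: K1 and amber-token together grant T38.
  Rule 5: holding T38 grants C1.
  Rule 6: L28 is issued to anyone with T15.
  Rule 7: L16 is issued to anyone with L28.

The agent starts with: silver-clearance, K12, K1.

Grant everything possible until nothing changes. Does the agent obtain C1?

Holding silver-clearance, K1, and K12 grants amber-token (Rule 2).
Holding K1 and amber-token grants T38 (Rule 4).
Holding T38 grants C1 (Rule 5).

Yes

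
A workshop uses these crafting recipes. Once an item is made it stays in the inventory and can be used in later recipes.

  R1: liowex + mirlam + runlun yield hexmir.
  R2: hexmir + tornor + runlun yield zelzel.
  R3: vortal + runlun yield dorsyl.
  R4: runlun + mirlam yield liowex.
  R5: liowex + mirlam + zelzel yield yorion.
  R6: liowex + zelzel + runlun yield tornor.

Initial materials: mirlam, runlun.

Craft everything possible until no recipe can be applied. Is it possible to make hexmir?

Yes

runlun + mirlam → liowex (R4).
liowex + mirlam + runlun → hexmir (R1).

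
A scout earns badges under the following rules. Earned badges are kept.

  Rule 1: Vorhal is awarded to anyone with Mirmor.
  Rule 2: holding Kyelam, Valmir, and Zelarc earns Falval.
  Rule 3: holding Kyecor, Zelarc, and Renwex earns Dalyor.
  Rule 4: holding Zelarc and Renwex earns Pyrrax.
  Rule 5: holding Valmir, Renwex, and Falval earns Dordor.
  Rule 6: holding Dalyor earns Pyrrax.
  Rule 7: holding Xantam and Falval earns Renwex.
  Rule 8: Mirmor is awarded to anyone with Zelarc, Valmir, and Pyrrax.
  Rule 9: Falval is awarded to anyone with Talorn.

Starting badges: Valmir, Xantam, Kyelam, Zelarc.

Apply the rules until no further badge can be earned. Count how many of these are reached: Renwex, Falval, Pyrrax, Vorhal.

With Kyelam, Valmir, and Zelarc, Falval is earned (Rule 2).
With Xantam and Falval, Renwex is earned (Rule 7).
With Zelarc and Renwex, Pyrrax is earned (Rule 4).
With Zelarc, Valmir, and Pyrrax, Mirmor is earned (Rule 8).
With Mirmor, Vorhal is earned (Rule 1).
Renwex: reached.
Falval: reached.
Pyrrax: reached.
Vorhal: reached.
All 4 are reached.

4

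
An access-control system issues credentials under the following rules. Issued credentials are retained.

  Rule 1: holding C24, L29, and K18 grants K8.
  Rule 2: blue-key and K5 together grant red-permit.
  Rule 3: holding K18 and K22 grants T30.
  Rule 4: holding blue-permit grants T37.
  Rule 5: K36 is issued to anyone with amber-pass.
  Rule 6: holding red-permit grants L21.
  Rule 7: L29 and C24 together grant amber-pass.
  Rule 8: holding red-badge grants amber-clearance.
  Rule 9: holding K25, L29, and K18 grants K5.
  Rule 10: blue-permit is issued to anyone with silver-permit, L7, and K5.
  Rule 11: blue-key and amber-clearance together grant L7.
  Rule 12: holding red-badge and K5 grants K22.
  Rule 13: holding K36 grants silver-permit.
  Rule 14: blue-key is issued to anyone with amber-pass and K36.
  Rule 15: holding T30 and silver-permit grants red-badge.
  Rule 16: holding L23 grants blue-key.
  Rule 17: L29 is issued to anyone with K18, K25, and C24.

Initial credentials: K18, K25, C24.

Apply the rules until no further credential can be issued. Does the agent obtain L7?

L7 would need blue-key and amber-clearance (Rule 11), but amber-clearance is never granted.

No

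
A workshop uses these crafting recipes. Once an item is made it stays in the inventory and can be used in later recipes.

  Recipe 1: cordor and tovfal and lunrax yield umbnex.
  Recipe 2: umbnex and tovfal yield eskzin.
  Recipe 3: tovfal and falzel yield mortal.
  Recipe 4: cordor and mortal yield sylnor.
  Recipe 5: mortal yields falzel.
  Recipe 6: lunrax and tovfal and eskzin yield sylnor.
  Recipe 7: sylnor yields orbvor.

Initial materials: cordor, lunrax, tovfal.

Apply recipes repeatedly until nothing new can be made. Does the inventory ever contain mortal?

No

mortal would need tovfal and falzel (Recipe 3), but falzel is never obtained.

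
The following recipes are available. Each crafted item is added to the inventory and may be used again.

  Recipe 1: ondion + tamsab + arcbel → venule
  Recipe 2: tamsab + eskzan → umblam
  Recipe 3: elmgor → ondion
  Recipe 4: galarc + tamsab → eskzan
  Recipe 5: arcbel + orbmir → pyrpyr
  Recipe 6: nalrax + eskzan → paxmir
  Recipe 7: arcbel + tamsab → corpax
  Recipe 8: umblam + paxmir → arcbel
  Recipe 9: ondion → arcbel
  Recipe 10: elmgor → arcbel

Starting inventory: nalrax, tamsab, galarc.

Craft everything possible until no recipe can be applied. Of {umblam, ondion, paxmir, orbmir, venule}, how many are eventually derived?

2

Using Recipe 4, galarc and tamsab make eskzan.
Using Recipe 2, tamsab and eskzan make umblam.
Using Recipe 6, nalrax and eskzan make paxmir.
umblam: reached.
ondion would need elmgor (Recipe 3), but elmgor is never obtained.
paxmir: reached.
No rule produces orbmir, and it is not given.
venule would need ondion, tamsab, and arcbel (Recipe 1), but ondion is never obtained.
Reached: umblam and paxmir — 2 of the 5.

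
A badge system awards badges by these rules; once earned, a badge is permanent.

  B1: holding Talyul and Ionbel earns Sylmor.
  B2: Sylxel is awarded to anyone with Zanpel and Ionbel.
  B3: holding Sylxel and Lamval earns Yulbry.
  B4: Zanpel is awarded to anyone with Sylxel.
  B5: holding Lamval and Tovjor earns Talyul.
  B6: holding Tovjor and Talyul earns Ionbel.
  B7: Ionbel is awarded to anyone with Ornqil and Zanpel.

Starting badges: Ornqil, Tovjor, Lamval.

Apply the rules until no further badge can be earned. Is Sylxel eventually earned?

No

Sylxel would need Zanpel and Ionbel (B2), but Zanpel is never earned.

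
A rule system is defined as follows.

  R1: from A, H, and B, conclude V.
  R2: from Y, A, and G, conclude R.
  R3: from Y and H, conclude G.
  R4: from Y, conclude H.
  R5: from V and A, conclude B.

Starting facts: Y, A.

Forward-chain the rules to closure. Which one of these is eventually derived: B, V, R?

From Y, R4 gives H.
Y and H hold, so G follows (R3).
From Y, A, and G, R2 gives R.
V would need A, H, and B (R1), but B is never established. B would need V and A (R5), but V is never established.

R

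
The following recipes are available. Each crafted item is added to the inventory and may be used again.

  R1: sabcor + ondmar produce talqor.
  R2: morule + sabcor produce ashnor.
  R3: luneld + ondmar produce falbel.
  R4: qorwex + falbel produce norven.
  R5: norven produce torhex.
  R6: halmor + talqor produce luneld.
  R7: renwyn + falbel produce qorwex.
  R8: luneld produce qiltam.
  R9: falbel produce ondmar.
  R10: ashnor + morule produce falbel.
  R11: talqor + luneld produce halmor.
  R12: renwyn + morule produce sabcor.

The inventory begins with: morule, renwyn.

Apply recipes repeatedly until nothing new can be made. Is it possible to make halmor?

halmor would need talqor and luneld (R11), but luneld is never obtained.

No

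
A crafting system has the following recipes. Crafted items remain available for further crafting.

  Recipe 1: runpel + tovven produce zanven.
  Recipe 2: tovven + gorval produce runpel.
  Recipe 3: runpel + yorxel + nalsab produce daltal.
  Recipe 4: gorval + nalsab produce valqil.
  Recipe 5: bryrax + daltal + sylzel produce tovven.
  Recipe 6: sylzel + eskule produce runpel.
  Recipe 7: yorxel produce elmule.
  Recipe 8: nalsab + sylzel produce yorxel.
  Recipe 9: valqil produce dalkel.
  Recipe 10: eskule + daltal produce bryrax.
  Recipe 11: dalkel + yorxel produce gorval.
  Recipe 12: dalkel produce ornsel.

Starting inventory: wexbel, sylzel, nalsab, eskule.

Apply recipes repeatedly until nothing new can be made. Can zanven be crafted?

Yes

Using Recipe 8, nalsab and sylzel make yorxel.
sylzel + eskule → runpel (Recipe 6).
Using Recipe 3, runpel, yorxel, and nalsab make daltal.
Using Recipe 10, eskule and daltal make bryrax.
Using Recipe 5, bryrax, daltal, and sylzel make tovven.
runpel + tovven → zanven (Recipe 1).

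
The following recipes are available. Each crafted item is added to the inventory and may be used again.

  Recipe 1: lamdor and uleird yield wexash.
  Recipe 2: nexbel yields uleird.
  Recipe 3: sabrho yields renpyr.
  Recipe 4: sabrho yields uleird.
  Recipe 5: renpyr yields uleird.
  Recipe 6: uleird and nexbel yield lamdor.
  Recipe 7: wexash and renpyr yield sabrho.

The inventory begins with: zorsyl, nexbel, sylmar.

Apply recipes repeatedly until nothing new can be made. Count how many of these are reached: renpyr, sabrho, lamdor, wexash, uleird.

nexbel → uleird (Recipe 2).
uleird and nexbel → lamdor (Recipe 6).
lamdor and uleird → wexash (Recipe 1).
renpyr would need sabrho (Recipe 3), but sabrho is never obtained.
sabrho would need wexash and renpyr (Recipe 7), but renpyr is never obtained.
lamdor: reached.
wexash: reached.
uleird: reached.
Reached: lamdor, wexash, and uleird — 3 of the 5.

3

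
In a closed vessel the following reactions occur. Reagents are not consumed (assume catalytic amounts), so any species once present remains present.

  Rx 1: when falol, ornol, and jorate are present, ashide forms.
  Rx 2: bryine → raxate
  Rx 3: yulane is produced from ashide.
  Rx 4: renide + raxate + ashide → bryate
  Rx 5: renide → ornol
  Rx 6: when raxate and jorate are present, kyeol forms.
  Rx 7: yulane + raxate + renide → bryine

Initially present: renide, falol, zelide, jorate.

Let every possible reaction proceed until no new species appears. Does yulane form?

renide present → ornol forms (Rx 5).
falol, ornol, and jorate present → ashide forms (Rx 1).
ashide present → yulane forms (Rx 3).

Yes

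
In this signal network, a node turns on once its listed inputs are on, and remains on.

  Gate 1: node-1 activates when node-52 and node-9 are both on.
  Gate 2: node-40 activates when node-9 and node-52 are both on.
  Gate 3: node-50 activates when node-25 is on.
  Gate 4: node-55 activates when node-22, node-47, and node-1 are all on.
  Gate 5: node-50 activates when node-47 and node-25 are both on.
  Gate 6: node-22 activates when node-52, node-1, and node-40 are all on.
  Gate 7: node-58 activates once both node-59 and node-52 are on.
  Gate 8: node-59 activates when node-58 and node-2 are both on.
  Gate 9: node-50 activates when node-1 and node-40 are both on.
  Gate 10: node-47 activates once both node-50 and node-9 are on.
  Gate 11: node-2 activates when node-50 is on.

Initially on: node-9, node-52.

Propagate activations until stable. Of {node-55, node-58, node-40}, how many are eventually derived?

2

Gate 2: node-9 and node-52 on → node-40 on.
Gate 1: node-52 and node-9 on → node-1 on.
node-52, node-1, and node-40 are on, so node-22 activates (Gate 6).
node-1 and node-40 are on, so node-50 activates (Gate 9).
Gate 10: node-50 and node-9 on → node-47 on.
Gate 4: node-22, node-47, and node-1 on → node-55 on.
node-55: reached.
node-58 would need node-59 and node-52 (Gate 7), but node-59 never turns on.
node-40: reached.
Reached: node-55 and node-40 — 2 of the 3.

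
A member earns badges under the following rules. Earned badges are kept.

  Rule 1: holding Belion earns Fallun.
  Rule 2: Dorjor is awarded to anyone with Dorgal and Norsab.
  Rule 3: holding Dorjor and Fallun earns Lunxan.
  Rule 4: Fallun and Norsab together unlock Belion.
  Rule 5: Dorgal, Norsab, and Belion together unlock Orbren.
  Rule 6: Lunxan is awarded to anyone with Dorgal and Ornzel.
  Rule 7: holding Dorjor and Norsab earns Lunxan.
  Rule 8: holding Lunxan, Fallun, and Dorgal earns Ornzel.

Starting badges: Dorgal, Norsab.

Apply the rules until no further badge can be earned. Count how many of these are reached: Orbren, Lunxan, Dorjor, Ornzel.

2

With Dorgal and Norsab, Dorjor is earned (Rule 2).
With Dorjor and Norsab, Lunxan is earned (Rule 7).
Orbren would need Dorgal, Norsab, and Belion (Rule 5), but Belion is never earned.
Lunxan: reached.
Dorjor: reached.
Ornzel would need Lunxan, Fallun, and Dorgal (Rule 8), but Fallun is never earned.
Reached: Lunxan and Dorjor — 2 of the 4.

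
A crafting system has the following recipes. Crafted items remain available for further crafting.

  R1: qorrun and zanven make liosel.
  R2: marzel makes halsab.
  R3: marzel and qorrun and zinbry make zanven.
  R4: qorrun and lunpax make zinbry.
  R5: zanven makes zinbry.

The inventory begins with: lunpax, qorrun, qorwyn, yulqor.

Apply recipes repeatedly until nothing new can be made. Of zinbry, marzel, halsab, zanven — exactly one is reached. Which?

qorrun and lunpax → zinbry (R4).
No rule produces marzel, and it is not given. zanven would need marzel, qorrun, and zinbry (R3), but marzel is never obtained. halsab would need marzel (R2), but marzel is never obtained.

zinbry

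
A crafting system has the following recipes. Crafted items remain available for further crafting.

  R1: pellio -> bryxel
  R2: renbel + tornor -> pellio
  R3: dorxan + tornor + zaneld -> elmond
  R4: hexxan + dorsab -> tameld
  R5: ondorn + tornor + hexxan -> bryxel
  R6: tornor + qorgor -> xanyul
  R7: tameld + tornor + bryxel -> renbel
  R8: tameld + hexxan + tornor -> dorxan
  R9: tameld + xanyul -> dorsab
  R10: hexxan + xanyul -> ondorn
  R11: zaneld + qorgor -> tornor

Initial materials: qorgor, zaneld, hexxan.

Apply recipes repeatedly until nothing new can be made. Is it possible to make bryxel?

Using R11, zaneld and qorgor make tornor.
Using R6, tornor and qorgor make xanyul.
Using R10, hexxan and xanyul make ondorn.
ondorn + tornor + hexxan -> bryxel (R5).

Yes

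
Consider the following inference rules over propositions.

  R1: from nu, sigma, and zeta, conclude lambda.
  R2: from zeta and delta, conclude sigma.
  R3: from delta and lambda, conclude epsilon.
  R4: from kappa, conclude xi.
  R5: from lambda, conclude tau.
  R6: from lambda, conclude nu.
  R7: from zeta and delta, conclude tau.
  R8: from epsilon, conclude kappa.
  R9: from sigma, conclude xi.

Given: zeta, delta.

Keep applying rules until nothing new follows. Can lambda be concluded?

lambda would need nu, sigma, and zeta (R1), but nu is never established.

No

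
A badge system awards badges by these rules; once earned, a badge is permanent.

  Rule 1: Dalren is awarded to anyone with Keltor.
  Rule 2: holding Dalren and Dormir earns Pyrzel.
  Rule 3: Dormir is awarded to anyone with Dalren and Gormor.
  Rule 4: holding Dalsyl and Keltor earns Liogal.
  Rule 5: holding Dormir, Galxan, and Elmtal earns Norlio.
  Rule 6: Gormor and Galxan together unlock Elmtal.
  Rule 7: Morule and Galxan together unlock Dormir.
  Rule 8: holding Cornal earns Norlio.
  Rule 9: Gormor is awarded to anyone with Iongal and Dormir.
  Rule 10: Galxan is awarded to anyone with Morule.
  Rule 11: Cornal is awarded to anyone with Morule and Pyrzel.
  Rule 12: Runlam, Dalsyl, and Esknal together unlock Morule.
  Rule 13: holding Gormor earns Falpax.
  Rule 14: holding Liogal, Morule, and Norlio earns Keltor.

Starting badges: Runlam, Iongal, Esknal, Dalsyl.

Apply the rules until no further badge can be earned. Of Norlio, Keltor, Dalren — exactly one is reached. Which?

Norlio

With Runlam, Dalsyl, and Esknal, Morule is earned (Rule 12).
With Morule, Galxan is earned (Rule 10).
With Morule and Galxan, Dormir is earned (Rule 7).
With Iongal and Dormir, Gormor is earned (Rule 9).
With Gormor and Galxan, Elmtal is earned (Rule 6).
With Dormir, Galxan, and Elmtal, Norlio is earned (Rule 5).
Keltor would need Liogal, Morule, and Norlio (Rule 14), but Liogal is never earned. Dalren would need Keltor (Rule 1), but Keltor is never earned.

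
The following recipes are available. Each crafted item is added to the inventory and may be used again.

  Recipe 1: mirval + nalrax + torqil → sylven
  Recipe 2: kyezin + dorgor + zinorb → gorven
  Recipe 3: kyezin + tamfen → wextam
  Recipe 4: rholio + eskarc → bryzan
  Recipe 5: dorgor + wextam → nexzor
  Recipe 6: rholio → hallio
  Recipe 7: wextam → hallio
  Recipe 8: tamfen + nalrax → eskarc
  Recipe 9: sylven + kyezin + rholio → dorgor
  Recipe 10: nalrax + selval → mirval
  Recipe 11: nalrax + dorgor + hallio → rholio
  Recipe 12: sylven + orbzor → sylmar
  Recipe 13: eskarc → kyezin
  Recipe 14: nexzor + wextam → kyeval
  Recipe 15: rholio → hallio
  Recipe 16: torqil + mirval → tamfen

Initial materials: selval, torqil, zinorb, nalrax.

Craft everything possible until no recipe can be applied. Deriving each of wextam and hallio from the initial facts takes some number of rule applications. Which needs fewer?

wextam

wextam: Using Recipe 10, nalrax and selval make mirval. Using Recipe 16, torqil and mirval make tamfen. tamfen + nalrax → eskarc (Recipe 8). eskarc → kyezin (Recipe 13). Using Recipe 3, kyezin and tamfen make wextam. [5 rule applications]
hallio: Using Recipe 10, nalrax and selval make mirval. Using Recipe 16, torqil and mirval make tamfen. tamfen + nalrax → eskarc (Recipe 8). eskarc → kyezin (Recipe 13). kyezin + tamfen → wextam (Recipe 3). wextam → hallio (Recipe 7). [6 rule applications]
wextam needs fewer.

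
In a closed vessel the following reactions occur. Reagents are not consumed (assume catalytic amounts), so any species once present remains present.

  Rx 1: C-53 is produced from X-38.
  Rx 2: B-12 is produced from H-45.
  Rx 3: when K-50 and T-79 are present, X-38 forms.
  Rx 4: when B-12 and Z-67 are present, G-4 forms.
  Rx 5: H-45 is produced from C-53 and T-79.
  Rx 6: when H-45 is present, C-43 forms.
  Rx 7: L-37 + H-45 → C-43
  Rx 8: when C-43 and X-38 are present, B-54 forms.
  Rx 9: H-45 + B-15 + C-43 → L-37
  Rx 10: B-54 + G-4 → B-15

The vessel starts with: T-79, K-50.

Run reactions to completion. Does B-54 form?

K-50 and T-79 present → X-38 forms (Rx 3).
X-38 present → C-53 forms (Rx 1).
C-53 and T-79 present → H-45 forms (Rx 5).
H-45 present → C-43 forms (Rx 6).
C-43 and X-38 present → B-54 forms (Rx 8).

Yes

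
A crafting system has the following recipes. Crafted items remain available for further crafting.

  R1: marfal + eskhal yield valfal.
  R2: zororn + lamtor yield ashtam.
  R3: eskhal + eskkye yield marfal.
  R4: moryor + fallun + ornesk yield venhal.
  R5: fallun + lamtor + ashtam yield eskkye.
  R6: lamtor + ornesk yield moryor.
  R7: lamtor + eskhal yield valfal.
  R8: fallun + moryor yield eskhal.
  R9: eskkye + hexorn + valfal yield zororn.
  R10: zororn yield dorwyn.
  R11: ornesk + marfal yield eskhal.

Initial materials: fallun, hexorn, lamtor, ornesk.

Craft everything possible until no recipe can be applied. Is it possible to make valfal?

Yes

Using R6, lamtor and ornesk make moryor.
fallun + moryor → eskhal (R8).
lamtor + eskhal → valfal (R7).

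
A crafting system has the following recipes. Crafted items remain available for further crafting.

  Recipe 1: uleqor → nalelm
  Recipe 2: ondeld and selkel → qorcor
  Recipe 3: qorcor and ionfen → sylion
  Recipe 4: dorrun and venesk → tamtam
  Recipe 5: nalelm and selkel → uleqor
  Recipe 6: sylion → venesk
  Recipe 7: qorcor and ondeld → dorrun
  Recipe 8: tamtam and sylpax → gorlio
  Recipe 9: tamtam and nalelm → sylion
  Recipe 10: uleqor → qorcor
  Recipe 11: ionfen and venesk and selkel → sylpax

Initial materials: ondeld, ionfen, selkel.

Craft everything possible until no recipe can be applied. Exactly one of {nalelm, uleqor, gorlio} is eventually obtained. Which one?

Using Recipe 2, ondeld and selkel make qorcor.
qorcor and ondeld → dorrun (Recipe 7).
Using Recipe 3, qorcor and ionfen make sylion.
Using Recipe 6, sylion makes venesk.
Using Recipe 4, dorrun and venesk make tamtam.
Using Recipe 11, ionfen, venesk, and selkel make sylpax.
tamtam and sylpax → gorlio (Recipe 8).
uleqor would need nalelm and selkel (Recipe 5), but nalelm is never obtained. nalelm would need uleqor (Recipe 1), but uleqor is never obtained.

gorlio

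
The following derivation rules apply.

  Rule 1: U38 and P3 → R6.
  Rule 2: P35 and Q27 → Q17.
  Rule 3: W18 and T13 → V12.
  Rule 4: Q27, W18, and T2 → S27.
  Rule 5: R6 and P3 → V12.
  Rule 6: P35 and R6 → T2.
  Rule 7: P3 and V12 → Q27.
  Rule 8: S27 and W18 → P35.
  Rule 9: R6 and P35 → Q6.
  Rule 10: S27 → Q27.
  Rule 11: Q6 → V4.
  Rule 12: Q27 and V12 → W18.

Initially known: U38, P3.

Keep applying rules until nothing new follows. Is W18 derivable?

From U38 and P3, Rule 1 gives R6.
R6 and P3 hold, so V12 follows (Rule 5).
From P3 and V12, Rule 7 gives Q27.
From Q27 and V12, Rule 12 gives W18.

Yes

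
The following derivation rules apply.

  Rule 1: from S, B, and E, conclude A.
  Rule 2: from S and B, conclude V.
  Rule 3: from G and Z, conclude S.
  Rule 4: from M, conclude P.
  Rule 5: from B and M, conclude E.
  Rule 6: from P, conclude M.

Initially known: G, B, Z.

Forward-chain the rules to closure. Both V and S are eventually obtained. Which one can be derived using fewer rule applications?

S: G and Z hold, so S follows (Rule 3). [1 rule application]
V: G and Z hold, so S follows (Rule 3). From S and B, Rule 2 gives V. [2 rule applications]
S needs fewer.

S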